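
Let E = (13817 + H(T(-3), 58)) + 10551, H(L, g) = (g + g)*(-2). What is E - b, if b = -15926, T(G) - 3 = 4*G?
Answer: 40062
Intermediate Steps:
T(G) = 3 + 4*G
H(L, g) = -4*g (H(L, g) = (2*g)*(-2) = -4*g)
E = 24136 (E = (13817 - 4*58) + 10551 = (13817 - 232) + 10551 = 13585 + 10551 = 24136)
E - b = 24136 - 1*(-15926) = 24136 + 15926 = 40062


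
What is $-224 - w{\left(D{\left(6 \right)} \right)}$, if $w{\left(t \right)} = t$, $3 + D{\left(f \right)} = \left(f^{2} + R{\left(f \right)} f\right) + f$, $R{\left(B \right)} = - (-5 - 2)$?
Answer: $-305$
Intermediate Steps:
$R{\left(B \right)} = 7$ ($R{\left(B \right)} = \left(-1\right) \left(-7\right) = 7$)
$D{\left(f \right)} = -3 + f^{2} + 8 f$ ($D{\left(f \right)} = -3 + \left(\left(f^{2} + 7 f\right) + f\right) = -3 + \left(f^{2} + 8 f\right) = -3 + f^{2} + 8 f$)
$-224 - w{\left(D{\left(6 \right)} \right)} = -224 - \left(-3 + 6^{2} + 8 \cdot 6\right) = -224 - \left(-3 + 36 + 48\right) = -224 - 81 = -305$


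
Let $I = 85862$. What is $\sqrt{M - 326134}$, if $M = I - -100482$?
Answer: $i \sqrt{139790} \approx 373.88 i$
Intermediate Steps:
$M = 186344$ ($M = 85862 - -100482 = 85862 + 100482 = 186344$)
$\sqrt{M - 326134} = \sqrt{186344 - 326134} = \sqrt{-139790} = i \sqrt{139790}$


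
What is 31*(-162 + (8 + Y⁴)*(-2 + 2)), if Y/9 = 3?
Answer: -5022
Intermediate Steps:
Y = 27 (Y = 9*3 = 27)
31*(-162 + (8 + Y⁴)*(-2 + 2)) = 31*(-162 + (8 + 27⁴)*(-2 + 2)) = 31*(-162 + (8 + 531441)*0) = 31*(-162 + 531449*0) = 31*(-162 + 0) = 31*(-162) = -5022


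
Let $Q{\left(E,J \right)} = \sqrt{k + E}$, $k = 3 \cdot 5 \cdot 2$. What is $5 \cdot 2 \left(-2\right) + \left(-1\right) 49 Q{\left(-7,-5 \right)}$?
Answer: $-20 - 49 \sqrt{23} \approx -255.0$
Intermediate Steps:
$k = 30$ ($k = 15 \cdot 2 = 30$)
$Q{\left(E,J \right)} = \sqrt{30 + E}$
$5 \cdot 2 \left(-2\right) + \left(-1\right) 49 Q{\left(-7,-5 \right)} = 5 \cdot 2 \left(-2\right) + \left(-1\right) 49 \sqrt{30 - 7} = 10 \left(-2\right) - 49 \sqrt{23} = -20 - 49 \sqrt{23}$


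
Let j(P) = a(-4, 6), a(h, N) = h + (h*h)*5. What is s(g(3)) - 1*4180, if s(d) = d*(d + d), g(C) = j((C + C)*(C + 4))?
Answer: 7372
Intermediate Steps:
a(h, N) = h + 5*h² (a(h, N) = h + h²*5 = h + 5*h²)
j(P) = 76 (j(P) = -4*(1 + 5*(-4)) = -4*(1 - 20) = -4*(-19) = 76)
g(C) = 76
s(d) = 2*d² (s(d) = d*(2*d) = 2*d²)
s(g(3)) - 1*4180 = 2*76² - 1*4180 = 2*5776 - 4180 = 11552 - 4180 = 7372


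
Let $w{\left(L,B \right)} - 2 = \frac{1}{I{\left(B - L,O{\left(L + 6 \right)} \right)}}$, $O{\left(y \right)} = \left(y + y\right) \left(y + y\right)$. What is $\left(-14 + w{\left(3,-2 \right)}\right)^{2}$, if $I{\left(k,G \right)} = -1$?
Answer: $169$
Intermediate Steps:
$O{\left(y \right)} = 4 y^{2}$ ($O{\left(y \right)} = 2 y 2 y = 4 y^{2}$)
$w{\left(L,B \right)} = 1$ ($w{\left(L,B \right)} = 2 + \frac{1}{-1} = 2 - 1 = 1$)
$\left(-14 + w{\left(3,-2 \right)}\right)^{2} = \left(-14 + 1\right)^{2} = \left(-13\right)^{2} = 169$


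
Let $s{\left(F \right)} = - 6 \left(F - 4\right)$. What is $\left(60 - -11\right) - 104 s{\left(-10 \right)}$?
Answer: $-8665$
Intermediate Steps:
$s{\left(F \right)} = 24 - 6 F$ ($s{\left(F \right)} = - 6 \left(-4 + F\right) = 24 - 6 F$)
$\left(60 - -11\right) - 104 s{\left(-10 \right)} = \left(60 - -11\right) - 104 \left(24 - -60\right) = \left(60 + 11\right) - 104 \left(24 + 60\right) = 71 - 8736 = -8665$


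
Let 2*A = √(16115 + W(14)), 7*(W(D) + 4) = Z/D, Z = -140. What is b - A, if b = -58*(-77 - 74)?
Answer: 8758 - √789369/14 ≈ 8694.5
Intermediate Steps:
W(D) = -4 - 20/D (W(D) = -4 + (-140/D)/7 = -4 - 20/D)
A = √789369/14 (A = √(16115 + (-4 - 20/14))/2 = √(16115 + (-4 - 20*1/14))/2 = √(16115 + (-4 - 10/7))/2 = √(16115 - 38/7)/2 = √(112767/7)/2 = (√789369/7)/2 = √789369/14 ≈ 63.462)
b = 8758 (b = -58*(-151) = 8758)
b - A = 8758 - √789369/14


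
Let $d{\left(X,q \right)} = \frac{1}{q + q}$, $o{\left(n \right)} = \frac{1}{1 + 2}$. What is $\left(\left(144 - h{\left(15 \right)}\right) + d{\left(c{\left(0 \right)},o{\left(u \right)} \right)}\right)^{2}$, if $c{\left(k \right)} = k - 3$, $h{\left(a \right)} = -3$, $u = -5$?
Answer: $\frac{88209}{4} \approx 22052.0$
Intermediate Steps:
$o{\left(n \right)} = \frac{1}{3}$
$c{\left(k \right)} = -3 + k$
$d{\left(X,q \right)} = \frac{1}{2 q}$
$\left(\left(144 - h{\left(15 \right)}\right) + d{\left(c{\left(0 \right)},o{\left(u \right)} \right)}\right)^{2} = \left(\left(144 - -3\right) + \frac{\frac{1}{\frac{1}{3}}}{2}\right)^{2} = \left(\left(144 + 3\right) + \frac{1}{2} \cdot 3\right)^{2} = \left(147 + \frac{3}{2}\right)^{2} = \left(\frac{297}{2}\right)^{2} = \frac{88209}{4}$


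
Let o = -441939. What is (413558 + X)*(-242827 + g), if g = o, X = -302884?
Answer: -75785792284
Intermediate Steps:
g = -441939
(413558 + X)*(-242827 + g) = (413558 - 302884)*(-242827 - 441939) = 110674*(-684766) = -75785792284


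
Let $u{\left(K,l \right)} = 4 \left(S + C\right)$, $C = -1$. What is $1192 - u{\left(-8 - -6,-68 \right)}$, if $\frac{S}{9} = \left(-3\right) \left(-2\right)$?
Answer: $980$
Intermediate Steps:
$S = 54$ ($S = 9 \left(\left(-3\right) \left(-2\right)\right) = 9 \cdot 6 = 54$)
$u{\left(K,l \right)} = 212$ ($u{\left(K,l \right)} = 4 \left(54 - 1\right) = 4 \cdot 53 = 212$)
$1192 - u{\left(-8 - -6,-68 \right)} = 1192 - 212 = 980$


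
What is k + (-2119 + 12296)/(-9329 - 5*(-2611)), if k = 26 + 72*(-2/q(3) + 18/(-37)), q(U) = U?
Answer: -7485311/137862 ≈ -54.296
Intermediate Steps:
k = -2110/37 (k = 26 + 72*(-2/3 + 18/(-37)) = 26 + 72*(-2*⅓ + 18*(-1/37)) = 26 + 72*(-⅔ - 18/37) = 26 + 72*(-128/111) = 26 - 3072/37 = -2110/37 ≈ -57.027)
k + (-2119 + 12296)/(-9329 - 5*(-2611)) = -2110/37 + (-2119 + 12296)/(-9329 - 5*(-2611)) = -2110/37 + 10177/(-9329 + 13055) = -2110/37 + 10177/3726 = -7485311/137862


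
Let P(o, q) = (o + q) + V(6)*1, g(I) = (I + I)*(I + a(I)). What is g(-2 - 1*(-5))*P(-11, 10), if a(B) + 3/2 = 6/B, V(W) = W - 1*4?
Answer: 21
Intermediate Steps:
V(W) = -4 + W (V(W) = W - 4 = -4 + W)
a(B) = -3/2 + 6/B
g(I) = 2*I*(-3/2 + I + 6/I) (g(I) = (I + I)*(I + (-3/2 + 6/I)) = (2*I)*(-3/2 + I + 6/I) = 2*I*(-3/2 + I + 6/I))
P(o, q) = 2 + o + q (P(o, q) = (o + q) + (-4 + 6)*1 = (o + q) + 2*1 = (o + q) + 2 = 2 + o + q)
g(-2 - 1*(-5))*P(-11, 10) = (12 + (-2 - 1*(-5))*(-3 + 2*(-2 - 1*(-5))))*(2 - 11 + 10) = (12 + (-2 + 5)*(-3 + 2*(-2 + 5)))*1 = (12 + 3*(-3 + 2*3))*1 = (12 + 3*(-3 + 6))*1 = (12 + 3*3)*1 = (12 + 9)*1 = 21*1 = 21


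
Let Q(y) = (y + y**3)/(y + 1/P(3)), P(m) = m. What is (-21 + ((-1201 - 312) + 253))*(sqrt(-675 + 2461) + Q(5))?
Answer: -249795/8 - 1281*sqrt(1786) ≈ -85361.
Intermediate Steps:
Q(y) = (y + y**3)/(1/3 + y) (Q(y) = (y + y**3)/(y + 1/3) = (y + y**3)/(1/3 + y))
(-21 + ((-1201 - 312) + 253))*(sqrt(-675 + 2461) + Q(5)) = (-21 + ((-1201 - 312) + 253))*(sqrt(-675 + 2461) + 3*5*(1 + 5**2)/(1 + 3*5)) = (-21 + (-1513 + 253))*(sqrt(1786) + 3*5*(1 + 25)/(1 + 15)) = (-21 - 1260)*(sqrt(1786) + 3*5*26/16) = -1281*(sqrt(1786) + 3*5*(1/16)*26) = -1281*(sqrt(1786) + 195/8) = -1281*(195/8 + sqrt(1786)) = -249795/8 - 1281*sqrt(1786)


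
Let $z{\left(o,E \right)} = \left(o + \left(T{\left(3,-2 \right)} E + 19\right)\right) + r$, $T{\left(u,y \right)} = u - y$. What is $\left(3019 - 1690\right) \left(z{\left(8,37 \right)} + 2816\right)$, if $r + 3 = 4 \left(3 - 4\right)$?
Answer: $4014909$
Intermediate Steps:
$r = -7$ ($r = -3 + 4 \left(3 - 4\right) = -3 + 4 \left(-1\right) = -3 - 4 = -7$)
$z{\left(o,E \right)} = 12 + o + 5 E$ ($z{\left(o,E \right)} = \left(o + \left(\left(3 - -2\right) E + 19\right)\right) - 7 = \left(o + \left(\left(3 + 2\right) E + 19\right)\right) - 7 = \left(o + \left(5 E + 19\right)\right) - 7 = \left(o + \left(19 + 5 E\right)\right) - 7 = \left(19 + o + 5 E\right) - 7 = 12 + o + 5 E$)
$\left(3019 - 1690\right) \left(z{\left(8,37 \right)} + 2816\right) = \left(3019 - 1690\right) \left(\left(12 + 8 + 5 \cdot 37\right) + 2816\right) = 1329 \left(\left(12 + 8 + 185\right) + 2816\right) = 1329 \left(205 + 2816\right) = 1329 \cdot 3021 = 4014909$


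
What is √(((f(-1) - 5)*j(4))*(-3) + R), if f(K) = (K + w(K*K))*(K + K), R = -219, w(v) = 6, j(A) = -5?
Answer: 2*I*√111 ≈ 21.071*I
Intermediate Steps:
f(K) = 2*K*(6 + K) (f(K) = (K + 6)*(K + K) = (6 + K)*(2*K) = 2*K*(6 + K))
√(((f(-1) - 5)*j(4))*(-3) + R) = √(((2*(-1)*(6 - 1) - 5)*(-5))*(-3) - 219) = √(((2*(-1)*5 - 5)*(-5))*(-3) - 219) = √(((-10 - 5)*(-5))*(-3) - 219) = √(-15*(-5)*(-3) - 219) = √(75*(-3) - 219) = √(-225 - 219) = √(-444) = 2*I*√111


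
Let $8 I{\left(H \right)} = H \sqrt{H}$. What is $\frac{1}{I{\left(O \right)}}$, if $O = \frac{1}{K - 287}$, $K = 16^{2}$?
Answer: $248 i \sqrt{31} \approx 1380.8 i$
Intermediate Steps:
$K = 256$
$O = - \frac{1}{31}$ ($O = \frac{1}{256 - 287} = \frac{1}{-31} = - \frac{1}{31} \approx -0.032258$)
$I{\left(H \right)} = \frac{H^{\frac{3}{2}}}{8}$ ($I{\left(H \right)} = \frac{H \sqrt{H}}{8} = \frac{H^{\frac{3}{2}}}{8}$)
$\frac{1}{I{\left(O \right)}} = \frac{1}{\frac{1}{8} \left(- \frac{1}{31}\right)^{\frac{3}{2}}} = \frac{1}{\frac{1}{8} \left(- \frac{i \sqrt{31}}{961}\right)} = \frac{1}{\left(- \frac{1}{7688}\right) i \sqrt{31}} = 248 i \sqrt{31}$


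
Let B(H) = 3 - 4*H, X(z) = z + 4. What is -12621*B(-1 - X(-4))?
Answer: -88347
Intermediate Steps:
X(z) = 4 + z
-12621*B(-1 - X(-4)) = -12621*(3 - 4*(-1 - (4 - 4))) = -12621*(3 - 4*(-1 - 1*0)) = -12621*(3 - 4*(-1 + 0)) = -12621*(3 - 4*(-1)) = -12621*(3 + 4) = -12621*7 = -88347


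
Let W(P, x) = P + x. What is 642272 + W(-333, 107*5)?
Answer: 642474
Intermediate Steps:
642272 + W(-333, 107*5) = 642272 + (-333 + 107*5) = 642272 + (-333 + 535) = 642272 + 202 = 642474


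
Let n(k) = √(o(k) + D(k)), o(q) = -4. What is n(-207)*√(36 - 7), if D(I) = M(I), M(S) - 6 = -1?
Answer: √29 ≈ 5.3852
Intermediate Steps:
M(S) = 5 (M(S) = 6 - 1 = 5)
D(I) = 5
n(k) = 1 (n(k) = √(-4 + 5) = √1 = 1)
n(-207)*√(36 - 7) = 1*√(36 - 7) = 1*√29 = √29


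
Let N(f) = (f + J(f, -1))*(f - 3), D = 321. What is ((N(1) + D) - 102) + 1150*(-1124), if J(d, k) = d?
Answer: -1292385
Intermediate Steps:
N(f) = 2*f*(-3 + f) (N(f) = (f + f)*(f - 3) = (2*f)*(-3 + f) = 2*f*(-3 + f))
((N(1) + D) - 102) + 1150*(-1124) = ((2*1*(-3 + 1) + 321) - 102) + 1150*(-1124) = ((2*1*(-2) + 321) - 102) - 1292600 = ((-4 + 321) - 102) - 1292600 = (317 - 102) - 1292600 = 215 - 1292600 = -1292385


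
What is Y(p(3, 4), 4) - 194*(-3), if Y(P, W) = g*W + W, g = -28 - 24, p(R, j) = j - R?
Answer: 378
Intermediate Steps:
g = -52
Y(P, W) = -51*W (Y(P, W) = -52*W + W = -51*W)
Y(p(3, 4), 4) - 194*(-3) = -51*4 - 194*(-3) = -204 + 582 = 378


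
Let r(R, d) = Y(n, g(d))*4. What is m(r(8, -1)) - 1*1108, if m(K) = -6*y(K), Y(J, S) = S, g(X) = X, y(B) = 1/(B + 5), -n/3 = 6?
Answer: -1114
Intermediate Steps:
n = -18 (n = -3*6 = -18)
y(B) = 1/(5 + B)
r(R, d) = 4*d (r(R, d) = d*4 = 4*d)
m(K) = -6/(5 + K)
m(r(8, -1)) - 1*1108 = -6/(5 + 4*(-1)) - 1*1108 = -6/(5 - 4) - 1108 = -6/1 - 1108 = -6*1 - 1108 = -6 - 1108 = -1114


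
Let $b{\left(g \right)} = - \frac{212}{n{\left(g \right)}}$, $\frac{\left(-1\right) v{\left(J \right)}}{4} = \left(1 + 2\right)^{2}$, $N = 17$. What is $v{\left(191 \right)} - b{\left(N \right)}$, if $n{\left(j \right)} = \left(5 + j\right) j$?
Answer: $- \frac{6626}{187} \approx -35.433$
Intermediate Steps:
$v{\left(J \right)} = -36$ ($v{\left(J \right)} = - 4 \left(1 + 2\right)^{2} = - 4 \cdot 3^{2} = \left(-4\right) 9 = -36$)
$n{\left(j \right)} = j \left(5 + j\right)$
$b{\left(g \right)} = - \frac{212}{g \left(5 + g\right)}$
$v{\left(191 \right)} - b{\left(N \right)} = -36 - - \frac{212}{17 \left(5 + 17\right)} = -36 - \left(-212\right) \frac{1}{17} \cdot \frac{1}{22} = -36 - - \frac{106}{187} = -36 + \frac{106}{187} = - \frac{6626}{187}$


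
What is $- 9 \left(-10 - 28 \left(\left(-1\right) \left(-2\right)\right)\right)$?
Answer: $594$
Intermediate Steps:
$- 9 \left(-10 - 28 \left(\left(-1\right) \left(-2\right)\right)\right) = - 9 \left(-10 - 56\right) = \left(-9\right) \left(-66\right) = 594$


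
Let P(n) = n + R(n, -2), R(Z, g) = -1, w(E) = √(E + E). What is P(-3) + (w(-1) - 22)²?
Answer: 478 - 44*I*√2 ≈ 478.0 - 62.225*I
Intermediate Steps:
w(E) = √2*√E (w(E) = √(2*E) = √2*√E)
P(n) = -1 + n (P(n) = n - 1 = -1 + n)
P(-3) + (w(-1) - 22)² = (-1 - 3) + (√2*√(-1) - 22)² = -4 + (√2*I - 22)² = -4 + (I*√2 - 22)² = -4 + (-22 + I*√2)²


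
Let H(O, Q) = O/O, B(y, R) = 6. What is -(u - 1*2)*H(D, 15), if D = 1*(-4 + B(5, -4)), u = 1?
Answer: 1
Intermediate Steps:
D = 2 (D = 1*(-4 + 6) = 1*2 = 2)
H(O, Q) = 1
-(u - 1*2)*H(D, 15) = -(1 - 1*2) = -(1 - 2) = -(-1) = -1*(-1) = 1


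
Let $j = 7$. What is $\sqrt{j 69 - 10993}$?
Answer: $i \sqrt{10510} \approx 102.52 i$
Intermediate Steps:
$\sqrt{j 69 - 10993} = \sqrt{7 \cdot 69 - 10993} = \sqrt{483 - 10993} = \sqrt{-10510} = i \sqrt{10510}$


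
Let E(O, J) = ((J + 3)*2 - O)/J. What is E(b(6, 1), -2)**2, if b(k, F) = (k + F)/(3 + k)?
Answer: 121/324 ≈ 0.37346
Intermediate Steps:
b(k, F) = (F + k)/(3 + k)
E(O, J) = (6 - O + 2*J)/J (E(O, J) = ((3 + J)*2 - O)/J = ((6 + 2*J) - O)/J = (6 - O + 2*J)/J)
E(b(6, 1), -2)**2 = ((6 - (1 + 6)/(3 + 6) + 2*(-2))/(-2))**2 = (-(6 - 7/9 - 4)/2)**2 = (-1/2*11/9)**2 = (-11/18)**2 = 121/324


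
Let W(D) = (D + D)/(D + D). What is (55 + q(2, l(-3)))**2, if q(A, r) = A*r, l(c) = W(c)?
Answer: 3249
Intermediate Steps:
W(D) = 1 (W(D) = (2*D)/((2*D)) = (2*D)*(1/(2*D)) = 1)
l(c) = 1
(55 + q(2, l(-3)))**2 = (55 + 2*1)**2 = (55 + 2)**2 = 57**2 = 3249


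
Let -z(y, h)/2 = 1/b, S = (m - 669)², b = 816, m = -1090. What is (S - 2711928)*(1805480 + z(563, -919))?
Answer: 281507595781367/408 ≈ 6.8997e+11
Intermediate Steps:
S = 3094081 (S = (-1090 - 669)² = (-1759)² = 3094081)
z(y, h) = -1/408 (z(y, h) = -2/816 = -2*1/816 = -1/408)
(S - 2711928)*(1805480 + z(563, -919)) = (3094081 - 2711928)*(1805480 - 1/408) = 382153*(736635839/408) = 281507595781367/408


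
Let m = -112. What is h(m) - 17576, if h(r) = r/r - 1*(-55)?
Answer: -17520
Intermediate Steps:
h(r) = 56 (h(r) = 1 + 55 = 56)
h(m) - 17576 = 56 - 17576 = -17520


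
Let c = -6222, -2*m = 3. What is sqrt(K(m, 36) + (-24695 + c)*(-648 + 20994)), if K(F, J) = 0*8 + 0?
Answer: I*sqrt(629037282) ≈ 25081.0*I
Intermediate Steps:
m = -3/2 (m = -1/2*3 = -3/2 ≈ -1.5000)
K(F, J) = 0 (K(F, J) = 0 + 0 = 0)
sqrt(K(m, 36) + (-24695 + c)*(-648 + 20994)) = sqrt(0 + (-24695 - 6222)*(-648 + 20994)) = sqrt(0 - 30917*20346) = sqrt(0 - 629037282) = sqrt(-629037282) = I*sqrt(629037282)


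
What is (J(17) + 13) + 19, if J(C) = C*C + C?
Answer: 338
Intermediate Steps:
J(C) = C + C**2 (J(C) = C**2 + C = C + C**2)
(J(17) + 13) + 19 = (17*(1 + 17) + 13) + 19 = (17*18 + 13) + 19 = (306 + 13) + 19 = 319 + 19 = 338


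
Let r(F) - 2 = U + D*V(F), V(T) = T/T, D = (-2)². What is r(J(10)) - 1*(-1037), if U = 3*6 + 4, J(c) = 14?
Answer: 1065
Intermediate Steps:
D = 4
V(T) = 1
U = 22 (U = 18 + 4 = 22)
r(F) = 28 (r(F) = 2 + (22 + 4*1) = 2 + (22 + 4) = 2 + 26 = 28)
r(J(10)) - 1*(-1037) = 28 - 1*(-1037) = 28 + 1037 = 1065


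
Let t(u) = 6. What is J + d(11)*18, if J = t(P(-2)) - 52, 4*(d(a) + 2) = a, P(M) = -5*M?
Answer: -65/2 ≈ -32.500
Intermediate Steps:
d(a) = -2 + a/4
J = -46 (J = 6 - 52 = -46)
J + d(11)*18 = -46 + (-2 + (¼)*11)*18 = -46 + (-2 + 11/4)*18 = -46 + (¾)*18 = -46 + 27/2 = -65/2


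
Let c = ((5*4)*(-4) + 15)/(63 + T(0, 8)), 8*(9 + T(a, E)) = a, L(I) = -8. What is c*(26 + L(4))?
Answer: -65/3 ≈ -21.667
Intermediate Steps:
T(a, E) = -9 + a/8
c = -65/54 (c = ((5*4)*(-4) + 15)/(63 + (-9 + (⅛)*0)) = (20*(-4) + 15)/(63 + (-9 + 0)) = (-80 + 15)/(63 - 9) = -65/54 ≈ -1.2037)
c*(26 + L(4)) = -65*(26 - 8)/54 = -65/54*18 = -65/3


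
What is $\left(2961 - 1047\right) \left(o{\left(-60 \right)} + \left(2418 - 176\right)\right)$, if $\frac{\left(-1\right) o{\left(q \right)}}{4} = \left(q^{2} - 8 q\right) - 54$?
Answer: $-26531868$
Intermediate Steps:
$o{\left(q \right)} = 216 - 4 q^{2} + 32 q$ ($o{\left(q \right)} = - 4 \left(\left(q^{2} - 8 q\right) - 54\right) = - 4 \left(-54 + q^{2} - 8 q\right) = 216 - 4 q^{2} + 32 q$)
$\left(2961 - 1047\right) \left(o{\left(-60 \right)} + \left(2418 - 176\right)\right) = \left(2961 - 1047\right) \left(\left(216 - 4 \left(-60\right)^{2} + 32 \left(-60\right)\right) + \left(2418 - 176\right)\right) = 1914 \left(\left(216 - 14400 - 1920\right) + 2242\right) = 1914 \left(-16104 + 2242\right) = 1914 \left(-13862\right) = -26531868$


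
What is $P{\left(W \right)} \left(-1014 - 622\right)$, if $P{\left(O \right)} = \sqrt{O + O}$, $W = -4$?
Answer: $- 3272 i \sqrt{2} \approx - 4627.3 i$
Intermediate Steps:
$P{\left(O \right)} = \sqrt{2} \sqrt{O}$ ($P{\left(O \right)} = \sqrt{2 O} = \sqrt{2} \sqrt{O}$)
$P{\left(W \right)} \left(-1014 - 622\right) = \sqrt{2} \sqrt{-4} \left(-1014 - 622\right) = \sqrt{2} \cdot 2 i \left(-1636\right) = 2 i \sqrt{2} \left(-1636\right) = - 3272 i \sqrt{2}$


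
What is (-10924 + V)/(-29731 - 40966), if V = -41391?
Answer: 52315/70697 ≈ 0.73999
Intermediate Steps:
(-10924 + V)/(-29731 - 40966) = (-10924 - 41391)/(-29731 - 40966) = -52315/(-70697) = -52315*(-1/70697) = 52315/70697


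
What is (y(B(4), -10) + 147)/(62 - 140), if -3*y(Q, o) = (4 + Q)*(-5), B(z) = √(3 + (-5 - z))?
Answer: -461/234 - 5*I*√6/234 ≈ -1.9701 - 0.05234*I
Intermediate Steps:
B(z) = √(-2 - z)
y(Q, o) = 20/3 + 5*Q/3 (y(Q, o) = -(4 + Q)*(-5)/3 = -(-20 - 5*Q)/3 = 20/3 + 5*Q/3)
(y(B(4), -10) + 147)/(62 - 140) = ((20/3 + 5*√(-2 - 1*4)/3) + 147)/(62 - 140) = ((20/3 + 5*√(-2 - 4)/3) + 147)/(-78) = -((20/3 + 5*√(-6)/3) + 147)/78 = -((20/3 + 5*(I*√6)/3) + 147)/78 = -((20/3 + 5*I*√6/3) + 147)/78 = -(461/3 + 5*I*√6/3)/78 = -461/234 - 5*I*√6/234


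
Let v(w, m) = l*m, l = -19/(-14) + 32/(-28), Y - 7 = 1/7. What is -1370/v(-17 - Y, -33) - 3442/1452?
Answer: 416797/2178 ≈ 191.37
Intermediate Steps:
Y = 50/7 (Y = 7 + 1/7 = 7 + ⅐ = 50/7 ≈ 7.1429)
l = 3/14 (l = -19*(-1/14) + 32*(-1/28) = 19/14 - 8/7 = 3/14 ≈ 0.21429)
v(w, m) = 3*m/14
-1370/v(-17 - Y, -33) - 3442/1452 = -1370/((3/14)*(-33)) - 3442/1452 = -1370/(-99/14) - 3442*1/1452 = -1370*(-14/99) - 1721/726 = 19180/99 - 1721/726 = 416797/2178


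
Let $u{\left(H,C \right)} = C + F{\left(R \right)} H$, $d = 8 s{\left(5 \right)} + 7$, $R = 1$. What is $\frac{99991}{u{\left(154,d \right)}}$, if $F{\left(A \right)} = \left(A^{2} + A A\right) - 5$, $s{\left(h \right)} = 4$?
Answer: $- \frac{99991}{423} \approx -236.39$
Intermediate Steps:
$d = 39$ ($d = 8 \cdot 4 + 7 = 32 + 7 = 39$)
$F{\left(A \right)} = -5 + 2 A^{2}$ ($F{\left(A \right)} = \left(A^{2} + A^{2}\right) - 5 = 2 A^{2} - 5 = -5 + 2 A^{2}$)
$u{\left(H,C \right)} = C - 3 H$ ($u{\left(H,C \right)} = C + \left(-5 + 2 \cdot 1^{2}\right) H = C + \left(-5 + 2 \cdot 1\right) H = C + \left(-5 + 2\right) H = C - 3 H$)
$\frac{99991}{u{\left(154,d \right)}} = \frac{99991}{39 - 462} = \frac{99991}{-423} = 99991 \left(- \frac{1}{423}\right) = - \frac{99991}{423}$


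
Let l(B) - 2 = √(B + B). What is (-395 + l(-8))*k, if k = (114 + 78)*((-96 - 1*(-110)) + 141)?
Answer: -11695680 + 119040*I ≈ -1.1696e+7 + 1.1904e+5*I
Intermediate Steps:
k = 29760 (k = 192*((-96 + 110) + 141) = 192*(14 + 141) = 192*155 = 29760)
l(B) = 2 + √2*√B (l(B) = 2 + √(B + B) = 2 + √(2*B) = 2 + √2*√B)
(-395 + l(-8))*k = (-395 + (2 + √2*√(-8)))*29760 = (-395 + (2 + √2*(2*I*√2)))*29760 = (-395 + (2 + 4*I))*29760 = (-393 + 4*I)*29760 = -11695680 + 119040*I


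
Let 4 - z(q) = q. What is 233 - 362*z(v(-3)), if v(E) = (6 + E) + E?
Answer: -1215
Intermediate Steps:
v(E) = 6 + 2*E
z(q) = 4 - q
233 - 362*z(v(-3)) = 233 - 362*(4 - (6 + 2*(-3))) = 233 - 362*(4 - (6 - 6)) = 233 - 362*(4 - 1*0) = 233 - 362*(4 + 0) = 233 - 362*4 = 233 - 1448 = -1215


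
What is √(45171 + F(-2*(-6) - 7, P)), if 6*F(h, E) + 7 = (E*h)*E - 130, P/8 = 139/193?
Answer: √6731018054/386 ≈ 212.55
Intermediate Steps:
P = 1112/193 (P = 8*(139/193) = 1112/193 ≈ 5.7617)
F(h, E) = -137/6 + h*E²/6 (F(h, E) = -7/6 + ((E*h)*E - 130)/6 = -7/6 + (h*E² - 130)/6 = -7/6 + (-130 + h*E²)/6 = -7/6 + (-65/3 + h*E²/6) = -137/6 + h*E²/6)
√(45171 + F(-2*(-6) - 7, P)) = √(45171 + (-137/6 + (-2*(-6) - 7)*(1112/193)²/6)) = √(45171 + (-137/6 + (⅙)*(12 - 7)*(1236544/37249))) = √(45171 + (-137/6 + (⅙)*5*(1236544/37249))) = √(45171 + (-137/6 + 3091360/111747)) = √(45171 + 359869/74498) = √(3365509027/74498) = √6731018054/386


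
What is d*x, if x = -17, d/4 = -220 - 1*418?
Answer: 43384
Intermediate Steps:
d = -2552 (d = 4*(-220 - 1*418) = 4*(-220 - 418) = 4*(-638) = -2552)
d*x = -2552*(-17) = 43384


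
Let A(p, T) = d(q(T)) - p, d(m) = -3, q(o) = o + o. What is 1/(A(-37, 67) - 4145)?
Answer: -1/4111 ≈ -0.00024325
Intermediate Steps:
q(o) = 2*o
A(p, T) = -3 - p
1/(A(-37, 67) - 4145) = 1/((-3 - 1*(-37)) - 4145) = 1/((-3 + 37) - 4145) = 1/(34 - 4145) = 1/(-4111) = -1/4111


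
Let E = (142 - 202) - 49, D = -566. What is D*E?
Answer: 61694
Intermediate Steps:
E = -109 (E = -60 - 49 = -109)
D*E = -566*(-109) = 61694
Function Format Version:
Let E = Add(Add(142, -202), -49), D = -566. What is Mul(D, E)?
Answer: 61694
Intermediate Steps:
E = -109 (E = Add(-60, -49) = -109)
Mul(D, E) = Mul(-566, -109) = 61694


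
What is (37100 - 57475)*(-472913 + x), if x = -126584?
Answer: 12214751375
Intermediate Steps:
(37100 - 57475)*(-472913 + x) = (37100 - 57475)*(-472913 - 126584) = -20375*(-599497) = 12214751375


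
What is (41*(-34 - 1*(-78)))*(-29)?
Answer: -52316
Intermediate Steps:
(41*(-34 - 1*(-78)))*(-29) = (41*(-34 + 78))*(-29) = (41*44)*(-29) = 1804*(-29) = -52316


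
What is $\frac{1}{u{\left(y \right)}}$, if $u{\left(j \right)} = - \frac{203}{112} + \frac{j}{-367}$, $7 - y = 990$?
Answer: $\frac{5872}{5085} \approx 1.1548$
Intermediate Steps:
$y = -983$ ($y = 7 - 990 = -983$)
$u{\left(j \right)} = - \frac{29}{16} - \frac{j}{367}$ ($u{\left(j \right)} = \left(-203\right) \frac{1}{112} + j \left(- \frac{1}{367}\right) = - \frac{29}{16} - \frac{j}{367}$)
$\frac{1}{u{\left(y \right)}} = \frac{1}{- \frac{29}{16} - - \frac{983}{367}} = \frac{1}{- \frac{29}{16} + \frac{983}{367}} = \frac{1}{\frac{5085}{5872}} = \frac{5872}{5085}$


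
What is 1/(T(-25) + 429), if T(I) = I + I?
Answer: 1/379 ≈ 0.0026385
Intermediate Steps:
T(I) = 2*I
1/(T(-25) + 429) = 1/(2*(-25) + 429) = 1/(-50 + 429) = 1/379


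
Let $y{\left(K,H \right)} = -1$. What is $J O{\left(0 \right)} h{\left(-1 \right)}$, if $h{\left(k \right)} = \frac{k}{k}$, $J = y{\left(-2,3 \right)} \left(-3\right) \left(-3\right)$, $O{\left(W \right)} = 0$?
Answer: $0$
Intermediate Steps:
$J = -9$ ($J = \left(-1\right) \left(-3\right) \left(-3\right) = 3 \left(-3\right) = -9$)
$h{\left(k \right)} = 1$
$J O{\left(0 \right)} h{\left(-1 \right)} = \left(-9\right) 0 \cdot 1 = 0 \cdot 1 = 0$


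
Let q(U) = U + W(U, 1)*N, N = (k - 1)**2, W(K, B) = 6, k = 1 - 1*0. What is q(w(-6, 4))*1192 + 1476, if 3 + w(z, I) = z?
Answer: -9252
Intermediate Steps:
k = 1 (k = 1 + 0 = 1)
N = 0 (N = (1 - 1)**2 = 0**2 = 0)
w(z, I) = -3 + z
q(U) = U (q(U) = U + 6*0 = U + 0 = U)
q(w(-6, 4))*1192 + 1476 = (-3 - 6)*1192 + 1476 = -9*1192 + 1476 = -10728 + 1476 = -9252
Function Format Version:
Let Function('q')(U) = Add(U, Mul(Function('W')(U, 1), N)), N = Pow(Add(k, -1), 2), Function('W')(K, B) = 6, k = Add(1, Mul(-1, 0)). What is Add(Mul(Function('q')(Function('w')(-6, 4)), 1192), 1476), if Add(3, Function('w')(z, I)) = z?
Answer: -9252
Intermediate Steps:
k = 1 (k = Add(1, 0) = 1)
N = 0 (N = Pow(Add(1, -1), 2) = Pow(0, 2) = 0)
Function('w')(z, I) = Add(-3, z)
Function('q')(U) = U (Function('q')(U) = Add(U, Mul(6, 0)) = Add(U, 0) = U)
Add(Mul(Function('q')(Function('w')(-6, 4)), 1192), 1476) = Add(Mul(Add(-3, -6), 1192), 1476) = Add(Mul(-9, 1192), 1476) = Add(-10728, 1476) = -9252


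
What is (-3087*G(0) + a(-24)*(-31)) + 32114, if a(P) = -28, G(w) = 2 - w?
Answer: 26808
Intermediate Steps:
(-3087*G(0) + a(-24)*(-31)) + 32114 = (-3087*(2 - 1*0) - 28*(-31)) + 32114 = (-3087*(2 + 0) + 868) + 32114 = (-3087*2 + 868) + 32114 = (-6174 + 868) + 32114 = -5306 + 32114 = 26808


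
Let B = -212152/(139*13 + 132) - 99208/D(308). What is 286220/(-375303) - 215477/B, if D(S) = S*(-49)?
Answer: 84487299242888971/40337481621522 ≈ 2094.5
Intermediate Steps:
D(S) = -49*S
B = -107479774/1045121 (B = -212152/(139*13 + 132) - 99208/((-49*308)) = -212152/(1807 + 132) - 99208/(-15092) = -212152/1939 - 99208*(-1/15092) = -212152*1/1939 + 24802/3773 = -212152/1939 + 24802/3773 = -107479774/1045121 ≈ -102.84)
286220/(-375303) - 215477/B = 286220/(-375303) - 215477/(-107479774/1045121) = 286220*(-1/375303) - 215477*(-1045121/107479774) = -286220/375303 + 225199537717/107479774 = 84487299242888971/40337481621522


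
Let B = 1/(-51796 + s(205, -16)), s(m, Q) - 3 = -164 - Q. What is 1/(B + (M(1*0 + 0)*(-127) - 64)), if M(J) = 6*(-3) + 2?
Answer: 51941/102219887 ≈ 0.00050813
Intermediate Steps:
M(J) = -16 (M(J) = -18 + 2 = -16)
s(m, Q) = -161 - Q (s(m, Q) = 3 + (-164 - Q) = -161 - Q)
B = -1/51941 (B = 1/(-51796 + (-161 - 1*(-16))) = 1/(-51796 + (-161 + 16)) = 1/(-51796 - 145) = 1/(-51941) = -1/51941 ≈ -1.9253e-5)
1/(B + (M(1*0 + 0)*(-127) - 64)) = 1/(-1/51941 + (-16*(-127) - 64)) = 1/(-1/51941 + (2032 - 64)) = 1/(-1/51941 + 1968) = 1/(102219887/51941) = 51941/102219887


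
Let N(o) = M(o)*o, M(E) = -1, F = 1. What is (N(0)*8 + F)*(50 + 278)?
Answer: 328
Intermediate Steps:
N(o) = -o
(N(0)*8 + F)*(50 + 278) = (-1*0*8 + 1)*(50 + 278) = (0*8 + 1)*328 = (0 + 1)*328 = 1*328 = 328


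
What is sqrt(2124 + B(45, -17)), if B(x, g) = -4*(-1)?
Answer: 4*sqrt(133) ≈ 46.130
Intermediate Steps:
B(x, g) = 4
sqrt(2124 + B(45, -17)) = sqrt(2124 + 4) = sqrt(2128) = 4*sqrt(133)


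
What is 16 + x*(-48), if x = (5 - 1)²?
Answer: -752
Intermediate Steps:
x = 16 (x = 4² = 16)
16 + x*(-48) = 16 + 16*(-48) = 16 - 768 = -752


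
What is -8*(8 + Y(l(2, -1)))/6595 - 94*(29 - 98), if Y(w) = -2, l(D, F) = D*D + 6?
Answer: 42775122/6595 ≈ 6486.0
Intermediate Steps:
l(D, F) = 6 + D**2 (l(D, F) = D**2 + 6 = 6 + D**2)
-8*(8 + Y(l(2, -1)))/6595 - 94*(29 - 98) = -8*(8 - 2)/6595 - 94*(29 - 98) = -8*6*(1/6595) - 94*(-69) = -48*1/6595 + 6486 = -48/6595 + 6486 = 42775122/6595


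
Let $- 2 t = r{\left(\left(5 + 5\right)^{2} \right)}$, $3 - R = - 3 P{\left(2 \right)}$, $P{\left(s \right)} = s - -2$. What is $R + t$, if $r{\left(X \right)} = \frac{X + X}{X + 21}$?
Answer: $\frac{1715}{121} \approx 14.174$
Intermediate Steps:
$P{\left(s \right)} = 2 + s$ ($P{\left(s \right)} = s + 2 = 2 + s$)
$R = 15$ ($R = 3 - - 3 \left(2 + 2\right) = 3 - \left(-3\right) 4 = 3 - -12 = 3 + 12 = 15$)
$r{\left(X \right)} = \frac{2 X}{21 + X}$
$t = - \frac{100}{121}$ ($t = - \frac{2 \left(5 + 5\right)^{2} \frac{1}{21 + \left(5 + 5\right)^{2}}}{2} = - \frac{2 \cdot 10^{2} \frac{1}{21 + 10^{2}}}{2} = - \frac{2 \cdot 100 \frac{1}{21 + 100}}{2} = - \frac{2 \cdot 100 \cdot \frac{1}{121}}{2} = \left(- \frac{1}{2}\right) \frac{200}{121} = - \frac{100}{121} \approx -0.82645$)
$R + t = 15 - \frac{100}{121} = \frac{1715}{121}$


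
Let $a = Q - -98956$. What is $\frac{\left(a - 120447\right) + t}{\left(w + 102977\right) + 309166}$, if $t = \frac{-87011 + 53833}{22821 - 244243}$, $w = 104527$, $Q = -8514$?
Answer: $- \frac{13726723}{236367985} \approx -0.058074$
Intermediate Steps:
$a = 90442$ ($a = -8514 - -98956 = -8514 + 98956 = 90442$)
$t = \frac{16589}{110711}$ ($t = - \frac{33178}{-221422} = \left(-33178\right) \left(- \frac{1}{221422}\right) = \frac{16589}{110711} \approx 0.14984$)
$\frac{\left(a - 120447\right) + t}{\left(w + 102977\right) + 309166} = \frac{\left(90442 - 120447\right) + \frac{16589}{110711}}{\left(104527 + 102977\right) + 309166} = \frac{-30005 + \frac{16589}{110711}}{207504 + 309166} = - \frac{3321866966}{110711 \cdot 516670} = \left(- \frac{3321866966}{110711}\right) \frac{1}{516670} = - \frac{13726723}{236367985}$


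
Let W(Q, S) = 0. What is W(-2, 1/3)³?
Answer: 0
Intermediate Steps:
W(-2, 1/3)³ = 0³ = 0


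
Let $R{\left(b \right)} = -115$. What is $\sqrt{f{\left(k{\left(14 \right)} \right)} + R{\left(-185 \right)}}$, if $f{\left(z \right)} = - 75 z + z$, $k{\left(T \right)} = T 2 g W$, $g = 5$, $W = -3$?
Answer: $\sqrt{30965} \approx 175.97$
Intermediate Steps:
$k{\left(T \right)} = - 30 T$ ($k{\left(T \right)} = T 2 \cdot 5 \left(-3\right) = 2 T 5 \left(-3\right) = 10 T \left(-3\right) = - 30 T$)
$f{\left(z \right)} = - 74 z$
$\sqrt{f{\left(k{\left(14 \right)} \right)} + R{\left(-185 \right)}} = \sqrt{- 74 \left(\left(-30\right) 14\right) - 115} = \sqrt{\left(-74\right) \left(-420\right) - 115} = \sqrt{31080 - 115} = \sqrt{30965}$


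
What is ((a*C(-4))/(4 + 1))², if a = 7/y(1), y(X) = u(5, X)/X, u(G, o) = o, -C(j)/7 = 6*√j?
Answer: -345744/25 ≈ -13830.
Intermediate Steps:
C(j) = -42*√j
y(X) = 1 (y(X) = X/X = 1)
a = 7 (a = 7/1 = 7*1 = 7)
((a*C(-4))/(4 + 1))² = ((7*(-84*I))/(4 + 1))² = ((7*(-84*I))/5)² = ((7*(-84*I))*(⅕))² = (-588*I*(⅕))² = (-588*I/5)² = -345744/25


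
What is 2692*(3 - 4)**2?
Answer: 2692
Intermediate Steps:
2692*(3 - 4)**2 = 2692*(-1)**2 = 2692*1 = 2692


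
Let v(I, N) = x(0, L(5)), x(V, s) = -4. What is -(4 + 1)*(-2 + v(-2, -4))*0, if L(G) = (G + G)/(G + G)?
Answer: 0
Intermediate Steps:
L(G) = 1 (L(G) = (2*G)/((2*G)) = (2*G)*(1/(2*G)) = 1)
v(I, N) = -4
-(4 + 1)*(-2 + v(-2, -4))*0 = -(4 + 1)*(-2 - 4)*0 = -5*(-6)*0 = -1*(-30)*0 = 30*0 = 0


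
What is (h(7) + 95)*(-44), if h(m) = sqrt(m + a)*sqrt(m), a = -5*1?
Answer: -4180 - 44*sqrt(14) ≈ -4344.6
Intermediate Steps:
a = -5
h(m) = sqrt(m)*sqrt(-5 + m) (h(m) = sqrt(m - 5)*sqrt(m) = sqrt(-5 + m)*sqrt(m) = sqrt(m)*sqrt(-5 + m))
(h(7) + 95)*(-44) = (sqrt(7)*sqrt(-5 + 7) + 95)*(-44) = (sqrt(7)*sqrt(2) + 95)*(-44) = (sqrt(14) + 95)*(-44) = (95 + sqrt(14))*(-44) = -4180 - 44*sqrt(14)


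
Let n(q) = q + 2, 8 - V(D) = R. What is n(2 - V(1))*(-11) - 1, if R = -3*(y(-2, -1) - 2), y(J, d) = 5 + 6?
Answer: 340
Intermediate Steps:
y(J, d) = 11
R = -27 (R = -3*(11 - 2) = -3*9 = -27)
V(D) = 35 (V(D) = 8 - 1*(-27) = 8 + 27 = 35)
n(q) = 2 + q
n(2 - V(1))*(-11) - 1 = (2 + (2 - 1*35))*(-11) - 1 = (2 + (2 - 35))*(-11) - 1 = (2 - 33)*(-11) - 1 = -31*(-11) - 1 = 341 - 1 = 340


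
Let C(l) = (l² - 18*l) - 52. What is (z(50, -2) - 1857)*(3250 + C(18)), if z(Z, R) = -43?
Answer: -6076200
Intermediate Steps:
C(l) = -52 + l² - 18*l
(z(50, -2) - 1857)*(3250 + C(18)) = (-43 - 1857)*(3250 + (-52 + 18² - 18*18)) = -1900*(3250 + (-52 + 324 - 324)) = -1900*(3250 - 52) = -1900*3198 = -6076200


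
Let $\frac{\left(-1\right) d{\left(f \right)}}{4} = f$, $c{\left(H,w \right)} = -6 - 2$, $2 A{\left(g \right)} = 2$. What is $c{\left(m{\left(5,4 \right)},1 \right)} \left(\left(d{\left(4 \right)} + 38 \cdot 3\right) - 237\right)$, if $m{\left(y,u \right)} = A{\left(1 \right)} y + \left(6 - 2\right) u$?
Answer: $1112$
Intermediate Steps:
$A{\left(g \right)} = 1$ ($A{\left(g \right)} = \frac{1}{2} \cdot 2 = 1$)
$m{\left(y,u \right)} = y + 4 u$ ($m{\left(y,u \right)} = 1 y + \left(6 - 2\right) u = y + 4 u$)
$c{\left(H,w \right)} = -8$ ($c{\left(H,w \right)} = -6 - 2 = -8$)
$d{\left(f \right)} = - 4 f$
$c{\left(m{\left(5,4 \right)},1 \right)} \left(\left(d{\left(4 \right)} + 38 \cdot 3\right) - 237\right) = - 8 \left(\left(\left(-4\right) 4 + 38 \cdot 3\right) - 237\right) = - 8 \left(\left(-16 + 114\right) - 237\right) = - 8 \left(98 - 237\right) = \left(-8\right) \left(-139\right) = 1112$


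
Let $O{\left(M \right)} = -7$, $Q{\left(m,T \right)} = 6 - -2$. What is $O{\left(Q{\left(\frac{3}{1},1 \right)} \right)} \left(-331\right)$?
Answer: $2317$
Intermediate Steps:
$Q{\left(m,T \right)} = 8$ ($Q{\left(m,T \right)} = 6 + 2 = 8$)
$O{\left(Q{\left(\frac{3}{1},1 \right)} \right)} \left(-331\right) = \left(-7\right) \left(-331\right) = 2317$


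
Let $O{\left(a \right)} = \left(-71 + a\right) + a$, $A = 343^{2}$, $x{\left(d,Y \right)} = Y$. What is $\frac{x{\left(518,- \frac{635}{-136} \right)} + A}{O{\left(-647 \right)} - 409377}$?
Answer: $- \frac{5333633}{18620304} \approx -0.28644$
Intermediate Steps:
$A = 117649$
$O{\left(a \right)} = -71 + 2 a$
$\frac{x{\left(518,- \frac{635}{-136} \right)} + A}{O{\left(-647 \right)} - 409377} = \frac{- \frac{635}{-136} + 117649}{\left(-71 + 2 \left(-647\right)\right) - 409377} = \frac{\left(-635\right) \left(- \frac{1}{136}\right) + 117649}{\left(-71 - 1294\right) - 409377} = \frac{\frac{635}{136} + 117649}{-1365 - 409377} = \frac{16000899}{136 \left(-410742\right)} = \frac{16000899}{136} \left(- \frac{1}{410742}\right) = - \frac{5333633}{18620304}$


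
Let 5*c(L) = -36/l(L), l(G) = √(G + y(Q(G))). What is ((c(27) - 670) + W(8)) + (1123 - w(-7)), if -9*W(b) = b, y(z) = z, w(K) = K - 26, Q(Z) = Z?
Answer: 4366/9 - 2*√6/5 ≈ 484.13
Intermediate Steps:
w(K) = -26 + K
W(b) = -b/9
l(G) = √2*√G (l(G) = √(G + G) = √(2*G) = √2*√G)
c(L) = -18*√2/(5*√L) (c(L) = (-36*√2/(2*√L))/5 = (-18*√2/√L)/5 = -18*√2/(5*√L))
((c(27) - 670) + W(8)) + (1123 - w(-7)) = ((-18*√2/(5*√27) - 670) - ⅑*8) + (1123 - (-26 - 7)) = ((-18*√2*√3/9/5 - 670) - 8/9) + (1123 - 1*(-33)) = ((-2*√6/5 - 670) - 8/9) + (1123 + 33) = ((-670 - 2*√6/5) - 8/9) + 1156 = (-6038/9 - 2*√6/5) + 1156 = 4366/9 - 2*√6/5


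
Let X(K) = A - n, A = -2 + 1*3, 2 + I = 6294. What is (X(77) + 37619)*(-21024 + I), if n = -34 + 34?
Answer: -554217840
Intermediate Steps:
I = 6292 (I = -2 + 6294 = 6292)
n = 0
A = 1 (A = -2 + 3 = 1)
X(K) = 1 (X(K) = 1 - 1*0 = 1 + 0 = 1)
(X(77) + 37619)*(-21024 + I) = (1 + 37619)*(-21024 + 6292) = 37620*(-14732) = -554217840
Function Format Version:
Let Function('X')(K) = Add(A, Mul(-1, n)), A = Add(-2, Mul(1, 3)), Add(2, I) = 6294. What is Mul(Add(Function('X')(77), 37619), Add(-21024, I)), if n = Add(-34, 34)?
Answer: -554217840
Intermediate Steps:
I = 6292 (I = Add(-2, 6294) = 6292)
n = 0
A = 1 (A = Add(-2, 3) = 1)
Function('X')(K) = 1 (Function('X')(K) = Add(1, Mul(-1, 0)) = Add(1, 0) = 1)
Mul(Add(Function('X')(77), 37619), Add(-21024, I)) = Mul(Add(1, 37619), Add(-21024, 6292)) = Mul(37620, -14732) = -554217840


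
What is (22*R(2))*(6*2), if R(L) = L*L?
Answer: 1056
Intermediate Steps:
R(L) = L²
(22*R(2))*(6*2) = (22*2²)*(6*2) = (22*4)*12 = 88*12 = 1056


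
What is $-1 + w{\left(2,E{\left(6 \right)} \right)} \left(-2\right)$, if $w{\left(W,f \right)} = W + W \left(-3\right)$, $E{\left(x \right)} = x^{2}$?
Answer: $7$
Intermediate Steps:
$w{\left(W,f \right)} = - 2 W$ ($w{\left(W,f \right)} = W - 3 W = - 2 W$)
$-1 + w{\left(2,E{\left(6 \right)} \right)} \left(-2\right) = -1 + \left(-2\right) 2 \left(-2\right) = -1 - -8 = -1 + 8 = 7$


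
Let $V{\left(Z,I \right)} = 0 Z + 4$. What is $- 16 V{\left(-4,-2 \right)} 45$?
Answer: $-2880$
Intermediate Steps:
$V{\left(Z,I \right)} = 4$ ($V{\left(Z,I \right)} = 0 + 4 = 4$)
$- 16 V{\left(-4,-2 \right)} 45 = \left(-16\right) 4 \cdot 45 = \left(-64\right) 45 = -2880$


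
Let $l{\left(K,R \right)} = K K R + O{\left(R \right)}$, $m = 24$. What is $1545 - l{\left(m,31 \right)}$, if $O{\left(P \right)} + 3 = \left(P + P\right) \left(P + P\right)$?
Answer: $-20152$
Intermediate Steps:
$O{\left(P \right)} = -3 + 4 P^{2}$ ($O{\left(P \right)} = -3 + \left(P + P\right) \left(P + P\right) = -3 + 2 P 2 P = -3 + 4 P^{2}$)
$l{\left(K,R \right)} = -3 + 4 R^{2} + R K^{2}$ ($l{\left(K,R \right)} = K K R + \left(-3 + 4 R^{2}\right) = K^{2} R + \left(-3 + 4 R^{2}\right) = R K^{2} + \left(-3 + 4 R^{2}\right) = -3 + 4 R^{2} + R K^{2}$)
$1545 - l{\left(m,31 \right)} = 1545 - \left(-3 + 4 \cdot 31^{2} + 31 \cdot 24^{2}\right) = 1545 - \left(-3 + 4 \cdot 961 + 31 \cdot 576\right) = 1545 - \left(-3 + 3844 + 17856\right) = 1545 - 21697 = -20152$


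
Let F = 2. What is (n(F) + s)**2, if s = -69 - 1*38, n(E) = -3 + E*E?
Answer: 11236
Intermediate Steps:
n(E) = -3 + E**2
s = -107 (s = -69 - 38 = -107)
(n(F) + s)**2 = ((-3 + 2**2) - 107)**2 = ((-3 + 4) - 107)**2 = (1 - 107)**2 = (-106)**2 = 11236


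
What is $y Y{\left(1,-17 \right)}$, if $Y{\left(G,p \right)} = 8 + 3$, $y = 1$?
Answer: $11$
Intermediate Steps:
$Y{\left(G,p \right)} = 11$
$y Y{\left(1,-17 \right)} = 1 \cdot 11 = 11$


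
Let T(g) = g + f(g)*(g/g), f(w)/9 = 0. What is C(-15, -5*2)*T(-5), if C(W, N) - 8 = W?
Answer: 35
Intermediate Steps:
C(W, N) = 8 + W
f(w) = 0 (f(w) = 9*0 = 0)
T(g) = g (T(g) = g + 0*(g/g) = g + 0*1 = g + 0 = g)
C(-15, -5*2)*T(-5) = (8 - 15)*(-5) = -7*(-5) = 35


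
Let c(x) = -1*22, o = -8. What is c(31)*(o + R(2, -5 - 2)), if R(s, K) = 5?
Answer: 66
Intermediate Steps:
c(x) = -22
c(31)*(o + R(2, -5 - 2)) = -22*(-8 + 5) = -22*(-3) = 66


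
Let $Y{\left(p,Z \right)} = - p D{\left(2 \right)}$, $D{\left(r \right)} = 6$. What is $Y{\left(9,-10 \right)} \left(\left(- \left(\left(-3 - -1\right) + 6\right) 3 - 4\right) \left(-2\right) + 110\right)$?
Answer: $-7668$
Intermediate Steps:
$Y{\left(p,Z \right)} = - 6 p$ ($Y{\left(p,Z \right)} = - p 6 = - 6 p$)
$Y{\left(9,-10 \right)} \left(\left(- \left(\left(-3 - -1\right) + 6\right) 3 - 4\right) \left(-2\right) + 110\right) = \left(-6\right) 9 \left(\left(- \left(\left(-3 - -1\right) + 6\right) 3 - 4\right) \left(-2\right) + 110\right) = - 54 \left(\left(- \left(\left(-3 + 1\right) + 6\right) 3 - 4\right) \left(-2\right) + 110\right) = - 54 \left(\left(- \left(-2 + 6\right) 3 - 4\right) \left(-2\right) + 110\right) = - 54 \left(\left(- 4 \cdot 3 - 4\right) \left(-2\right) + 110\right) = - 54 \left(\left(\left(-1\right) 12 - 4\right) \left(-2\right) + 110\right) = - 54 \left(\left(-12 - 4\right) \left(-2\right) + 110\right) = - 54 \left(\left(-16\right) \left(-2\right) + 110\right) = - 54 \left(32 + 110\right) = \left(-54\right) 142 = -7668$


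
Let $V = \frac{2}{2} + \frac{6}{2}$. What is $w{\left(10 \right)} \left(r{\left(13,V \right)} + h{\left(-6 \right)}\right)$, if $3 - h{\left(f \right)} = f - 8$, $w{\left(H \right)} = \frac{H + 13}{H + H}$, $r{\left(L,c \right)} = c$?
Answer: $\frac{483}{20} \approx 24.15$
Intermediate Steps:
$V = 4$ ($V = 2 \cdot \frac{1}{2} + 6 \cdot \frac{1}{2} = 1 + 3 = 4$)
$w{\left(H \right)} = \frac{13 + H}{2 H}$
$h{\left(f \right)} = 11 - f$ ($h{\left(f \right)} = 3 - \left(f - 8\right) = 3 - \left(-8 + f\right) = 11 - f$)
$w{\left(10 \right)} \left(r{\left(13,V \right)} + h{\left(-6 \right)}\right) = \frac{13 + 10}{2 \cdot 10} \left(4 + \left(11 - -6\right)\right) = \frac{1}{2} \cdot \frac{1}{10} \cdot 23 \left(4 + \left(11 + 6\right)\right) = \frac{23 \left(4 + 17\right)}{20} = \frac{23}{20} \cdot 21 = \frac{483}{20}$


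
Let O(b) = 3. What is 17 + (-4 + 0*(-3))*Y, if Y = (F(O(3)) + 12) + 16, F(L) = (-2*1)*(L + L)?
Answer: -47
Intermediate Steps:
F(L) = -4*L
Y = 16 (Y = (-4*3 + 12) + 16 = (-12 + 12) + 16 = 0 + 16 = 16)
17 + (-4 + 0*(-3))*Y = 17 + (-4 + 0*(-3))*16 = 17 + (-4 + 0)*16 = 17 - 4*16 = 17 - 64 = -47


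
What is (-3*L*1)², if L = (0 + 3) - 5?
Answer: 36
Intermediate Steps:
L = -2 (L = 3 - 5 = -2)
(-3*L*1)² = (-3*(-2)*1)² = (6*1)² = 6² = 36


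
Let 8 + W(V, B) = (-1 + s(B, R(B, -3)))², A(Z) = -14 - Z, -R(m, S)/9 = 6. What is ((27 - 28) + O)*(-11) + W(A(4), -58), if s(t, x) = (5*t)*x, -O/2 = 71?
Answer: 245205846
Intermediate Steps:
O = -142 (O = -2*71 = -142)
R(m, S) = -54 (R(m, S) = -9*6 = -54)
s(t, x) = 5*t*x
W(V, B) = -8 + (-1 - 270*B)² (W(V, B) = -8 + (-1 + 5*B*(-54))² = -8 + (-1 - 270*B)²)
((27 - 28) + O)*(-11) + W(A(4), -58) = ((27 - 28) - 142)*(-11) + (-8 + (1 + 270*(-58))²) = (-1 - 142)*(-11) + (-8 + (1 - 15660)²) = -143*(-11) + (-8 + (-15659)²) = 1573 + (-8 + 245204281) = 1573 + 245204273 = 245205846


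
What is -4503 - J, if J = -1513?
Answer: -2990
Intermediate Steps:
-4503 - J = -4503 - 1*(-1513) = -4503 + 1513 = -2990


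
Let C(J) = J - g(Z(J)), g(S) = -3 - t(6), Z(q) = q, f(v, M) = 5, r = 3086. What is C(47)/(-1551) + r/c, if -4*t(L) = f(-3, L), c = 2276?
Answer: 1558477/1176692 ≈ 1.3245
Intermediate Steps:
t(L) = -5/4 (t(L) = -1/4*5 = -5/4)
g(S) = -7/4 (g(S) = -3 - 1*(-5/4) = -3 + 5/4 = -7/4)
C(J) = 7/4 + J (C(J) = J - 1*(-7/4) = J + 7/4 = 7/4 + J)
C(47)/(-1551) + r/c = (7/4 + 47)/(-1551) + 3086/2276 = (195/4)*(-1/1551) + 3086*(1/2276) = -65/2068 + 1543/1138 = 1558477/1176692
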